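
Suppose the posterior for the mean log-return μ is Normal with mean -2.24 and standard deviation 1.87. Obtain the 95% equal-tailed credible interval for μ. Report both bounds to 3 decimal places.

The posterior is symmetric, so the 95% equal-tailed interval is μ = -2.24 ± z·1.87 with z = 1.960.
Half-width: 1.960 × 1.87 = 3.665.
-2.24 − 3.665 = -5.905; -2.24 + 3.665 = 1.425.

[-5.905, 1.425]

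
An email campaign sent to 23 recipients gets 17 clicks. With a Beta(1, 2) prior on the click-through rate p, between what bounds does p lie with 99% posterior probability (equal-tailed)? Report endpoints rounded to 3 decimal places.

[0.445, 0.887]

Posterior: Beta(1+17, 2+6) = Beta(18, 8).
Equal-tailed 99% interval: the 0.005 and 0.995 quantiles of Beta(18, 8).
Posterior mean ≈ 0.692, SD ≈ 0.089; a Normal approximation gives roughly [0.464, 0.921].
Exact: F⁻¹(0.005) = 0.445; F⁻¹(0.995) = 0.887.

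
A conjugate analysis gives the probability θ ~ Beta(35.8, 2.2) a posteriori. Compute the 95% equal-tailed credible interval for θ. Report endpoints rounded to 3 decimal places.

Posterior: Beta(35.8, 2.2).
Equal-tailed 95% interval: the 0.025 and 0.975 quantiles of Beta(35.8, 2.2).
Posterior mean ≈ 0.942, SD ≈ 0.037; a Normal approximation gives roughly [0.869, 1.015].
Exact: F⁻¹(0.025) = 0.850; F⁻¹(0.975) = 0.992.

[0.850, 0.992]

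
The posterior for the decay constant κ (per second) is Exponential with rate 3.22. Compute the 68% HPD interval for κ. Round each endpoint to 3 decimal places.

The exponential density is strictly decreasing on [0, ∞), so the HPD interval is anchored at 0: [0, q] with P(κ ≤ q) = 0.68.
q = −ln(1 − 0.68) / 3.22 = 1.1394 / 3.22 = 0.354.

[0.000, 0.354]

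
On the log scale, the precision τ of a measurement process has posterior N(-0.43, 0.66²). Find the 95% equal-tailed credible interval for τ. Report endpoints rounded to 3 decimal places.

On the log scale the 95% interval is -0.43 ± 1.960 × 0.66 = [-1.7236, 0.8636].
Exponentiate: [e^-1.7236, e^0.8636] = [0.178, 2.372].

[0.178, 2.372]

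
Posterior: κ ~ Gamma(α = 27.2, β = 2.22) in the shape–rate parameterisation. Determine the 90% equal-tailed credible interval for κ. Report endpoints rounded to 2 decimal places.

Posterior: Gamma(shape 27.2, rate 2.22).
Equal-tailed 90% interval: Gamma(27.2, 2.22) quantiles at 0.05 and 0.95.
Posterior mean ≈ 12.25, SD ≈ 2.35; a Normal approximation gives roughly [8.39, 16.12].
Exact: lower = 8.66; upper = 16.36.

[8.66, 16.36]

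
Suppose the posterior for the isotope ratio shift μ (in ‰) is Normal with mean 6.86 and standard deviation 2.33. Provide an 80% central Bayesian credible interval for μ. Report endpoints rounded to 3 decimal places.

The posterior is symmetric, so the 80% equal-tailed interval is μ = 6.86 ± z·2.33 with z = 1.282.
Half-width: 1.282 × 2.33 = 2.986.
6.86 − 2.986 = 3.874; 6.86 + 2.986 = 9.846.

[3.874, 9.846]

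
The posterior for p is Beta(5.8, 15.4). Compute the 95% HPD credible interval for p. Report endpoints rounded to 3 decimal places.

The posterior is unimodal and skewed, so the HPD interval has equal density at both endpoints and is the shortest 95% interval.
Solving f(0.099) = f(0.460) with F(0.460) − F(0.099) = 0.95 gives [0.099, 0.460].
For comparison, the equal-tailed interval is [0.111, 0.476]; the HPD is narrower and shifted toward the mode.

[0.099, 0.460]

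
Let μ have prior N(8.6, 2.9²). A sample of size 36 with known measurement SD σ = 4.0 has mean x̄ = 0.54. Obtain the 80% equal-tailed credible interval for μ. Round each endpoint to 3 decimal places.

[0.112, 1.777]

Posterior precision = 1/2.9² + 36/4.0² = 0.1189 + 2.2500 = 2.3689, so posterior SD = 0.6497.
Posterior mean = (8.6/2.9² + 36·0.54/4.0²) / 2.3689 = 0.9446.
Interval: 0.9446 ± 1.282 × 0.6497 → [0.112, 1.777].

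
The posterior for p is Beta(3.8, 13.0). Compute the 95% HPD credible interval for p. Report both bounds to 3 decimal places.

[0.051, 0.421]

The posterior is unimodal and skewed, so the HPD interval has equal density at both endpoints and is the shortest 95% interval.
Solving f(0.051) = f(0.421) with F(0.421) − F(0.051) = 0.95 gives [0.051, 0.421].
For comparison, the equal-tailed interval is [0.067, 0.447]; the HPD is narrower and shifted toward the mode.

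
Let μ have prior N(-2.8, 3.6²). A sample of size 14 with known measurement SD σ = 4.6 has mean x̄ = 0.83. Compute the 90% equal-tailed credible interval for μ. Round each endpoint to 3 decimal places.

[-1.463, 2.365]

Posterior precision = 1/3.6² + 14/4.6² = 0.0772 + 0.6616 = 0.7388, so posterior SD = 1.1634.
Posterior mean = (-2.8/3.6² + 14·0.83/4.6²) / 0.7388 = 0.4509.
Interval: 0.4509 ± 1.645 × 1.1634 → [-1.463, 2.365].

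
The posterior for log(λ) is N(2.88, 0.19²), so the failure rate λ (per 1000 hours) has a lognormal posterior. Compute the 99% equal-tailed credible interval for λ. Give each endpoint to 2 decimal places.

On the log scale the 99% interval is 2.88 ± 2.576 × 0.19 = [2.3906, 3.3694].
Exponentiate: [e^2.3906, e^3.3694] = [10.92, 29.06].

[10.92, 29.06]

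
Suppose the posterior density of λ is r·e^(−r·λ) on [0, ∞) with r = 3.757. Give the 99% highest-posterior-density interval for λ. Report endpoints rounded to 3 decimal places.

The exponential density is strictly decreasing on [0, ∞), so the HPD interval is anchored at 0: [0, q] with P(λ ≤ q) = 0.99.
q = −ln(1 − 0.99) / 3.757 = 4.6052 / 3.757 = 1.226.

[0.000, 1.226]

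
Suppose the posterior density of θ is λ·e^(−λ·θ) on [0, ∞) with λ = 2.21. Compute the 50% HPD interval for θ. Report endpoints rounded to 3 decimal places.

The exponential density is strictly decreasing on [0, ∞), so the HPD interval is anchored at 0: [0, q] with P(θ ≤ q) = 0.50.
q = −ln(1 − 0.50) / 2.21 = 0.6931 / 2.21 = 0.314.

[0.000, 0.314]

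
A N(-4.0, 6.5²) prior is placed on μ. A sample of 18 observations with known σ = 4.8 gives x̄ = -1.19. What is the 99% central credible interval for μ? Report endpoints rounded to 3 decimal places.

Posterior precision = 1/6.5² + 18/4.8² = 0.0237 + 0.7812 = 0.8049, so posterior SD = 1.1146.
Posterior mean = (-4.0/6.5² + 18·-1.19/4.8²) / 0.8049 = -1.2726.
Interval: -1.2726 ± 2.576 × 1.1146 → [-4.144, 1.598].

[-4.144, 1.598]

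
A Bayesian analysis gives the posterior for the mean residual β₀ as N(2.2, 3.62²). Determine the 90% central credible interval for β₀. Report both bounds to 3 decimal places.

The posterior is symmetric, so the 90% equal-tailed interval is β₀ = 2.2 ± z·3.62 with z = 1.645.
Half-width: 1.645 × 3.62 = 5.954.
2.2 − 5.954 = -3.754; 2.2 + 5.954 = 8.154.

[-3.754, 8.154]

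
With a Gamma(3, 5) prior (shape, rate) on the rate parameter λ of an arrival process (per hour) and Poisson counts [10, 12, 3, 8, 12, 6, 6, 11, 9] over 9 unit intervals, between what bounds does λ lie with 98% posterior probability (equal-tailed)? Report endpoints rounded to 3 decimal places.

Posterior: Gamma(3+77, 5+9) = Gamma(80, 14) (shape, rate).
Equal-tailed 98% interval: Gamma(80, 14) quantiles at 0.01 and 0.99.
Posterior mean ≈ 5.714, SD ≈ 0.639; a Normal approximation gives roughly [4.228, 7.201].
Exact: lower = 4.334; upper = 7.305.

[4.334, 7.305]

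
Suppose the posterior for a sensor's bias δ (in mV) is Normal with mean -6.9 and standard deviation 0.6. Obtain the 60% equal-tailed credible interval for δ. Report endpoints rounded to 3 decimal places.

[-7.405, -6.395]

The posterior is symmetric, so the 60% equal-tailed interval is δ = -6.9 ± z·0.6 with z = 0.842.
Half-width: 0.842 × 0.6 = 0.505.
-6.9 − 0.505 = -7.405; -6.9 + 0.505 = -6.395.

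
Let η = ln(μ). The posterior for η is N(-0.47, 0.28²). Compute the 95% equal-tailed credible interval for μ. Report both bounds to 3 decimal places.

[0.361, 1.082]

On the log scale the 95% interval is -0.47 ± 1.960 × 0.28 = [-1.0188, 0.0788].
Exponentiate: [e^-1.0188, e^0.0788] = [0.361, 1.082].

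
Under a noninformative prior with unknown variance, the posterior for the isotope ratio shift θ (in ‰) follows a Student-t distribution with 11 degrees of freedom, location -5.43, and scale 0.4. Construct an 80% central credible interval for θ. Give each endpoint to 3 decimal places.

The t_11 distribution is symmetric; the 80% interval is -5.43 ± t·0.4 with t_{0.9,11} = 1.363.
Half-width: 1.363 × 0.4 = 0.545.
-5.43 − 0.545 = -5.975; -5.43 + 0.545 = -4.885.

[-5.975, -4.885]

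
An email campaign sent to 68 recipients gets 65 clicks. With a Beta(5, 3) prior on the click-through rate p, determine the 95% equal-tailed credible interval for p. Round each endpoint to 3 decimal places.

[0.851, 0.970]

Posterior: Beta(5+65, 3+3) = Beta(70, 6).
Equal-tailed 95% interval: the 0.025 and 0.975 quantiles of Beta(70, 6).
Posterior mean ≈ 0.921, SD ≈ 0.031; a Normal approximation gives roughly [0.861, 0.981].
Exact: F⁻¹(0.025) = 0.851; F⁻¹(0.975) = 0.970.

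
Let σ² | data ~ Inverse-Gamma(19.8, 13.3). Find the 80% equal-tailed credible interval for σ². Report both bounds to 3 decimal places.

[0.518, 0.927]

Inverse-Gamma(19.8, 13.3) quantiles: F⁻¹(0.1) and F⁻¹(0.9).
Equivalently, 1/σ² ~ Gamma(19.8, rate = 13.3); invert its 0.9 and 0.1 quantiles.
Posterior mean ≈ 0.707, SD ≈ 0.168; a Normal approximation gives roughly [0.493, 0.922].
Exact: lower = 0.518; upper = 0.927.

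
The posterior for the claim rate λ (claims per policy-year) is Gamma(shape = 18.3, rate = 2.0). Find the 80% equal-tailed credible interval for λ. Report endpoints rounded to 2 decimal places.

Posterior: Gamma(shape 18.3, rate 2.0).
Equal-tailed 80% interval: Gamma(18.3, 2.0) quantiles at 0.1 and 0.9.
Posterior mean ≈ 9.15, SD ≈ 2.14; a Normal approximation gives roughly [6.41, 11.89].
Exact: lower = 6.54; upper = 11.98.

[6.54, 11.98]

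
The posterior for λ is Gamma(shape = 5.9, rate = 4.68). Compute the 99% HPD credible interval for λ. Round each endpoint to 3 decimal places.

[0.241, 2.815]

The posterior is unimodal and skewed, so the HPD interval has equal density at both endpoints and is the shortest 99% interval.
Solving f(0.241) = f(2.815) with F(2.815) − F(0.241) = 0.99 gives [0.241, 2.815].
For comparison, the equal-tailed interval is [0.318, 2.991]; the HPD is narrower and shifted toward the mode.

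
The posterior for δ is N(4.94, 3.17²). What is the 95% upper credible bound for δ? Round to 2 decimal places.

10.15

Need U with P(δ ≤ U) = 0.95: U = 4.94 + z_{0.05}·3.17.
z = 1.645; U = 4.94 + 1.645 × 3.17 = 10.15.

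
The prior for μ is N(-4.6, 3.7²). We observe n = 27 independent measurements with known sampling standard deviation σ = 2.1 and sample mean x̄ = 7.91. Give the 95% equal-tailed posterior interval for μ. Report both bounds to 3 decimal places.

[6.975, 8.550]

Posterior precision = 1/3.7² + 27/2.1² = 0.0730 + 6.1224 = 6.1955, so posterior SD = 0.4018.
Posterior mean = (-4.6/3.7² + 27·7.91/2.1²) / 6.1955 = 7.7625.
Interval: 7.7625 ± 1.960 × 0.4018 → [6.975, 8.550].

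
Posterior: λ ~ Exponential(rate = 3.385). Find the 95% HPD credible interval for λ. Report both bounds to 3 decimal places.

[0.000, 0.885]

The exponential density is strictly decreasing on [0, ∞), so the HPD interval is anchored at 0: [0, q] with P(λ ≤ q) = 0.95.
q = −ln(1 − 0.95) / 3.385 = 2.9957 / 3.385 = 0.885.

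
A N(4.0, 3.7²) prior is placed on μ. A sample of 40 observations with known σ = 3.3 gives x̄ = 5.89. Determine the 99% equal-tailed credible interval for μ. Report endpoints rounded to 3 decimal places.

Posterior precision = 1/3.7² + 40/3.3² = 0.0730 + 3.6731 = 3.7461, so posterior SD = 0.5167.
Posterior mean = (4.0/3.7² + 40·5.89/3.3²) / 3.7461 = 5.8531.
Interval: 5.8531 ± 2.576 × 0.5167 → [4.522, 7.184].

[4.522, 7.184]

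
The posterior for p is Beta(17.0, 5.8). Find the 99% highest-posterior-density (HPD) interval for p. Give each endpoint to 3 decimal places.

The posterior is unimodal and skewed, so the HPD interval has equal density at both endpoints and is the shortest 99% interval.
Solving f(0.502) = f(0.938) with F(0.938) − F(0.502) = 0.99 gives [0.502, 0.938].
For comparison, the equal-tailed interval is [0.486, 0.928]; the HPD is narrower and shifted toward the mode.

[0.502, 0.938]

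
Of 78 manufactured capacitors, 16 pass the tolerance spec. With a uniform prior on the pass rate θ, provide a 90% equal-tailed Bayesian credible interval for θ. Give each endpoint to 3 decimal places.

[0.142, 0.291]

Posterior: Beta(1+16, 1+62) = Beta(17, 63).
Equal-tailed 90% interval: the 0.05 and 0.95 quantiles of Beta(17, 63).
Posterior mean ≈ 0.212, SD ≈ 0.045; a Normal approximation gives roughly [0.138, 0.287].
Exact: F⁻¹(0.05) = 0.142; F⁻¹(0.95) = 0.291.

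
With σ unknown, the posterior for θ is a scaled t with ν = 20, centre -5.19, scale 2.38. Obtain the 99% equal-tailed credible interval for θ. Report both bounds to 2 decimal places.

The t_20 distribution is symmetric; the 99% interval is -5.19 ± t·2.38 with t_{0.995,20} = 2.845.
Half-width: 2.845 × 2.38 = 6.77.
-5.19 − 6.77 = -11.96; -5.19 + 6.77 = 1.58.

[-11.96, 1.58]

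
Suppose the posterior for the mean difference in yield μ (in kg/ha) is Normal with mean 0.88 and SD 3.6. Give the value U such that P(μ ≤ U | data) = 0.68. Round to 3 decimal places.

2.564

Need U with P(μ ≤ U) = 0.68: U = 0.88 + z_{0.32}·3.6.
z = 0.468; U = 0.88 + 0.468 × 3.6 = 2.564.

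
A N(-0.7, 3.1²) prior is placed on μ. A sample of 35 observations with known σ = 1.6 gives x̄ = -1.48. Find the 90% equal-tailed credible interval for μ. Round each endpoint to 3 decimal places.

Posterior precision = 1/3.1² + 35/1.6² = 0.1041 + 13.6719 = 13.7759, so posterior SD = 0.2694.
Posterior mean = (-0.7/3.1² + 35·-1.48/1.6²) / 13.7759 = -1.4741.
Interval: -1.4741 ± 1.645 × 0.2694 → [-1.917, -1.031].

[-1.917, -1.031]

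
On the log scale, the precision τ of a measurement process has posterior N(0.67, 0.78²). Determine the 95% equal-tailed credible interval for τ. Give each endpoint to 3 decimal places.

[0.424, 9.014]

On the log scale the 95% interval is 0.67 ± 1.960 × 0.78 = [-0.8588, 2.1988].
Exponentiate: [e^-0.8588, e^2.1988] = [0.424, 9.014].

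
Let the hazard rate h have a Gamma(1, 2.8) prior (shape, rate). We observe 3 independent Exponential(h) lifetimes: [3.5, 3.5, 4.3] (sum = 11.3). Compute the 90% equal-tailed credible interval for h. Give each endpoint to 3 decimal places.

[0.097, 0.550]

Posterior: Gamma(1+3, 2.8+11.3) = Gamma(4, 14.1) (shape, rate).
Equal-tailed 90% interval: Gamma(4, 14.1) quantiles at 0.05 and 0.95.
Posterior mean ≈ 0.284, SD ≈ 0.142; a Normal approximation gives roughly [0.050, 0.517].
Exact: lower = 0.097; upper = 0.550.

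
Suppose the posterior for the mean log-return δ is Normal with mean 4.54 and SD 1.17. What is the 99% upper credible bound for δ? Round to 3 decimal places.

7.262

Need U with P(δ ≤ U) = 0.99: U = 4.54 + z_{0.01}·1.17.
z = 2.326; U = 4.54 + 2.326 × 1.17 = 7.262.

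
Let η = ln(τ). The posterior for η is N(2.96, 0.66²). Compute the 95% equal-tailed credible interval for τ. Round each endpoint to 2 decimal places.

On the log scale the 95% interval is 2.96 ± 1.960 × 0.66 = [1.6664, 4.2536].
Exponentiate: [e^1.6664, e^4.2536] = [5.29, 70.36].

[5.29, 70.36]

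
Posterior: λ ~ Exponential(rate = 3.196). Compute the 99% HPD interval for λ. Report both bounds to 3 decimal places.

The exponential density is strictly decreasing on [0, ∞), so the HPD interval is anchored at 0: [0, q] with P(λ ≤ q) = 0.99.
q = −ln(1 − 0.99) / 3.196 = 4.6052 / 3.196 = 1.441.

[0.000, 1.441]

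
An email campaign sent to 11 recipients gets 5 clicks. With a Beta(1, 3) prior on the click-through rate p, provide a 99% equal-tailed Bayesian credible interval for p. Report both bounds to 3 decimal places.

[0.127, 0.720]

Posterior: Beta(1+5, 3+6) = Beta(6, 9).
Equal-tailed 99% interval: the 0.005 and 0.995 quantiles of Beta(6, 9).
Posterior mean ≈ 0.400, SD ≈ 0.122; a Normal approximation gives roughly [0.085, 0.715].
Exact: F⁻¹(0.005) = 0.127; F⁻¹(0.995) = 0.720.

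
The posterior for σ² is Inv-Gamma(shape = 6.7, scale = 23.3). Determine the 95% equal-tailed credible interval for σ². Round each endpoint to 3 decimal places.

Inverse-Gamma(6.7, 23.3) quantiles: F⁻¹(0.025) and F⁻¹(0.975).
Equivalently, 1/σ² ~ Gamma(6.7, rate = 23.3); invert its 0.975 and 0.025 quantiles.
Posterior mean ≈ 4.088, SD ≈ 1.886; a Normal approximation gives roughly [0.392, 7.783].
Exact: lower = 1.843; upper = 8.868.

[1.843, 8.868]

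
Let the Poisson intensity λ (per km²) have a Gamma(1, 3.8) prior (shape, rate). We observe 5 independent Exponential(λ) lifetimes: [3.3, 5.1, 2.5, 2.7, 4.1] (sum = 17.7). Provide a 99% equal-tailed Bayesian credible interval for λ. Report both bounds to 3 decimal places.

Posterior: Gamma(1+5, 3.8+17.7) = Gamma(6, 21.5) (shape, rate).
Equal-tailed 99% interval: Gamma(6, 21.5) quantiles at 0.005 and 0.995.
Posterior mean ≈ 0.279, SD ≈ 0.114; a Normal approximation gives roughly [-0.014, 0.573].
Exact: lower = 0.071; upper = 0.658.

[0.071, 0.658]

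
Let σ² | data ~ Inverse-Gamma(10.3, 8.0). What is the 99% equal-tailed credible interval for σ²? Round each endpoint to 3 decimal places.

[0.392, 2.053]

Inverse-Gamma(10.3, 8.0) quantiles: F⁻¹(0.005) and F⁻¹(0.995).
Equivalently, 1/σ² ~ Gamma(10.3, rate = 8.0); invert its 0.995 and 0.005 quantiles.
Posterior mean ≈ 0.860, SD ≈ 0.299; a Normal approximation gives roughly [0.091, 1.629].
Exact: lower = 0.392; upper = 2.053.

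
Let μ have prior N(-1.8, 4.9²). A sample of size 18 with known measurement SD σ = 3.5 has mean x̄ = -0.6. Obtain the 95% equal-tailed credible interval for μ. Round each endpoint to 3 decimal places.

[-2.228, 0.961]

Posterior precision = 1/4.9² + 18/3.5² = 0.0416 + 1.4694 = 1.5110, so posterior SD = 0.8135.
Posterior mean = (-1.8/4.9² + 18·-0.6/3.5²) / 1.5110 = -0.6331.
Interval: -0.6331 ± 1.960 × 0.8135 → [-2.228, 0.961].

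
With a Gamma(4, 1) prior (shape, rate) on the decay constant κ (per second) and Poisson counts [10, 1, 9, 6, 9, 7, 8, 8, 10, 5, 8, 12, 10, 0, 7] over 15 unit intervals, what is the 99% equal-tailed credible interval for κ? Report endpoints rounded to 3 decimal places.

Posterior: Gamma(4+110, 1+15) = Gamma(114, 16) (shape, rate).
Equal-tailed 99% interval: Gamma(114, 16) quantiles at 0.005 and 0.995.
Posterior mean ≈ 7.125, SD ≈ 0.667; a Normal approximation gives roughly [5.406, 8.844].
Exact: lower = 5.524; upper = 8.961.

[5.524, 8.961]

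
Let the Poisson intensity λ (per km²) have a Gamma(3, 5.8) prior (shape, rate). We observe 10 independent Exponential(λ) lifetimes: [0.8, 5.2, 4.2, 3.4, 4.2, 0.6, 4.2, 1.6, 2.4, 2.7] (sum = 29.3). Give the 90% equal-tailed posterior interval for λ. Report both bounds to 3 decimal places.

Posterior: Gamma(3+10, 5.8+29.3) = Gamma(13, 35.1) (shape, rate).
Equal-tailed 90% interval: Gamma(13, 35.1) quantiles at 0.05 and 0.95.
Posterior mean ≈ 0.370, SD ≈ 0.103; a Normal approximation gives roughly [0.201, 0.539].
Exact: lower = 0.219; upper = 0.554.

[0.219, 0.554]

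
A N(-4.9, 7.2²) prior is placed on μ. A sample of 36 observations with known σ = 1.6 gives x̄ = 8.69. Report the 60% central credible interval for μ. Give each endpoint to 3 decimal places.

Posterior precision = 1/7.2² + 36/1.6² = 0.0193 + 14.0625 = 14.0818, so posterior SD = 0.2665.
Posterior mean = (-4.9/7.2² + 36·8.69/1.6²) / 14.0818 = 8.6714.
Interval: 8.6714 ± 0.842 × 0.2665 → [8.447, 8.896].

[8.447, 8.896]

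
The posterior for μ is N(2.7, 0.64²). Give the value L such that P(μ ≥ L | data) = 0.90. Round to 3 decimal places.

1.880

Need L with P(μ ≥ L) = 0.90: L = 2.7 − z_{0.1}·0.64.
z = 1.282; L = 2.7 − 1.282 × 0.64 = 1.880.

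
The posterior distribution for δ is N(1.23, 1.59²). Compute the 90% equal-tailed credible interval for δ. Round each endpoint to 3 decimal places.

The posterior is symmetric, so the 90% equal-tailed interval is δ = 1.23 ± z·1.59 with z = 1.645.
Half-width: 1.645 × 1.59 = 2.615.
1.23 − 2.615 = -1.385; 1.23 + 2.615 = 3.845.

[-1.385, 3.845]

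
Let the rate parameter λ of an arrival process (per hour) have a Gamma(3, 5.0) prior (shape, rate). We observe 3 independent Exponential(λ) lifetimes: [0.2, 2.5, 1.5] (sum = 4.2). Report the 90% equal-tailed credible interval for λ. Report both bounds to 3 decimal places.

[0.284, 1.143]

Posterior: Gamma(3+3, 5.0+4.2) = Gamma(6, 9.2) (shape, rate).
Equal-tailed 90% interval: Gamma(6, 9.2) quantiles at 0.05 and 0.95.
Posterior mean ≈ 0.652, SD ≈ 0.266; a Normal approximation gives roughly [0.214, 1.090].
Exact: lower = 0.284; upper = 1.143.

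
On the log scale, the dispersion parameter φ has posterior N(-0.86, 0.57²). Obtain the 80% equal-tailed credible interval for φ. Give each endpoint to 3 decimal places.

[0.204, 0.879]

On the log scale the 80% interval is -0.86 ± 1.282 × 0.57 = [-1.5905, -0.1295].
Exponentiate: [e^-1.5905, e^-0.1295] = [0.204, 0.879].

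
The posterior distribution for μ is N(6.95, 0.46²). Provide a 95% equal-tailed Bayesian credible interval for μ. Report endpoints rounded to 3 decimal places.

[6.048, 7.852]

The posterior is symmetric, so the 95% equal-tailed interval is μ = 6.95 ± z·0.46 with z = 1.960.
Half-width: 1.960 × 0.46 = 0.902.
6.95 − 0.902 = 6.048; 6.95 + 0.902 = 7.852.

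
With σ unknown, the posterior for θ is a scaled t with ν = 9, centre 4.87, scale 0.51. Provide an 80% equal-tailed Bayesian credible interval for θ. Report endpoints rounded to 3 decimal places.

[4.165, 5.575]

The t_9 distribution is symmetric; the 80% interval is 4.87 ± t·0.51 with t_{0.9,9} = 1.383.
Half-width: 1.383 × 0.51 = 0.705.
4.87 − 0.705 = 4.165; 4.87 + 0.705 = 5.575.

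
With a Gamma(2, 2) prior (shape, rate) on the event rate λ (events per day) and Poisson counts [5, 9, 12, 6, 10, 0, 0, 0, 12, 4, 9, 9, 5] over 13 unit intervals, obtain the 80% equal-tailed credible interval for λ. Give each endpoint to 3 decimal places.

Posterior: Gamma(2+81, 2+13) = Gamma(83, 15) (shape, rate).
Equal-tailed 80% interval: Gamma(83, 15) quantiles at 0.1 and 0.9.
Posterior mean ≈ 5.533, SD ≈ 0.607; a Normal approximation gives roughly [4.755, 6.312].
Exact: lower = 4.771; upper = 6.325.

[4.771, 6.325]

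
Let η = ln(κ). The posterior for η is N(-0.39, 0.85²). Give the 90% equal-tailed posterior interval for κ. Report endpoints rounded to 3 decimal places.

[0.167, 2.740]

On the log scale the 90% interval is -0.39 ± 1.645 × 0.85 = [-1.7881, 1.0081].
Exponentiate: [e^-1.7881, e^1.0081] = [0.167, 2.740].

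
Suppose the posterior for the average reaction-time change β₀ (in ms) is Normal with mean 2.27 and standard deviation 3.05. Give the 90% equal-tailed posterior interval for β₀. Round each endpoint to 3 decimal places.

[-2.747, 7.287]

The posterior is symmetric, so the 90% equal-tailed interval is β₀ = 2.27 ± z·3.05 with z = 1.645.
Half-width: 1.645 × 3.05 = 5.017.
2.27 − 5.017 = -2.747; 2.27 + 5.017 = 7.287.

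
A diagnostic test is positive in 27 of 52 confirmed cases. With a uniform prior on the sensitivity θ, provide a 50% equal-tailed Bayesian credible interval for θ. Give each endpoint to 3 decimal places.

[0.473, 0.565]

Posterior: Beta(1+27, 1+25) = Beta(28, 26).
Equal-tailed 50% interval: the 0.25 and 0.75 quantiles of Beta(28, 26).
Posterior mean ≈ 0.519, SD ≈ 0.067; a Normal approximation gives roughly [0.473, 0.564].
Exact: F⁻¹(0.25) = 0.473; F⁻¹(0.75) = 0.565.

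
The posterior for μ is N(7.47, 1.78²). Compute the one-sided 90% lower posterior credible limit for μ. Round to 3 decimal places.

Need L with P(μ ≥ L) = 0.90: L = 7.47 − z_{0.1}·1.78.
z = 1.282; L = 7.47 − 1.282 × 1.78 = 5.189.

5.189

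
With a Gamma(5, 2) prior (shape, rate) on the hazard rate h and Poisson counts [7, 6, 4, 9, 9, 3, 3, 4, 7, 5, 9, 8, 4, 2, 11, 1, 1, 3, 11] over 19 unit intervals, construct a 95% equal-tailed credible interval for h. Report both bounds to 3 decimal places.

[4.391, 6.365]

Posterior: Gamma(5+107, 2+19) = Gamma(112, 21) (shape, rate).
Equal-tailed 95% interval: Gamma(112, 21) quantiles at 0.025 and 0.975.
Posterior mean ≈ 5.333, SD ≈ 0.504; a Normal approximation gives roughly [4.346, 6.321].
Exact: lower = 4.391; upper = 6.365.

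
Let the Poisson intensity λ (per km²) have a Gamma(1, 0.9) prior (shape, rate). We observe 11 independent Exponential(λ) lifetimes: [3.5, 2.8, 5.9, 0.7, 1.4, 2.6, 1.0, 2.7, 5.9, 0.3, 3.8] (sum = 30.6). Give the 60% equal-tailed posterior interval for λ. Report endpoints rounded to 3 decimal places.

[0.287, 0.469]

Posterior: Gamma(1+11, 0.9+30.6) = Gamma(12, 31.5) (shape, rate).
Equal-tailed 60% interval: Gamma(12, 31.5) quantiles at 0.2 and 0.8.
Posterior mean ≈ 0.381, SD ≈ 0.110; a Normal approximation gives roughly [0.288, 0.474].
Exact: lower = 0.287; upper = 0.469.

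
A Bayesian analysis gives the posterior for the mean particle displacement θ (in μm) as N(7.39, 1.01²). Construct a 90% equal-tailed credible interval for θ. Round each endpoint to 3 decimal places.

[5.729, 9.051]

The posterior is symmetric, so the 90% equal-tailed interval is θ = 7.39 ± z·1.01 with z = 1.645.
Half-width: 1.645 × 1.01 = 1.661.
7.39 − 1.661 = 5.729; 7.39 + 1.661 = 9.051.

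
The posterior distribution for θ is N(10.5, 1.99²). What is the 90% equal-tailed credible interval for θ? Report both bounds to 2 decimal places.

[7.23, 13.77]

The posterior is symmetric, so the 90% equal-tailed interval is θ = 10.5 ± z·1.99 with z = 1.645.
Half-width: 1.645 × 1.99 = 3.27.
10.5 − 3.27 = 7.23; 10.5 + 3.27 = 13.77.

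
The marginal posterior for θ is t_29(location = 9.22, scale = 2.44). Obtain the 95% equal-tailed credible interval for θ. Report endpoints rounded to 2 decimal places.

[4.23, 14.21]

The t_29 distribution is symmetric; the 95% interval is 9.22 ± t·2.44 with t_{0.975,29} = 2.045.
Half-width: 2.045 × 2.44 = 4.99.
9.22 − 4.99 = 4.23; 9.22 + 4.99 = 14.21.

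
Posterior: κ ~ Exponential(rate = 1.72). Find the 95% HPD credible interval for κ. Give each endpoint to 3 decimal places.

The exponential density is strictly decreasing on [0, ∞), so the HPD interval is anchored at 0: [0, q] with P(κ ≤ q) = 0.95.
q = −ln(1 − 0.95) / 1.72 = 2.9957 / 1.72 = 1.742.

[0.000, 1.742]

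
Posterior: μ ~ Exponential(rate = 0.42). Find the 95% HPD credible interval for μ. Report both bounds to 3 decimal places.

The exponential density is strictly decreasing on [0, ∞), so the HPD interval is anchored at 0: [0, q] with P(μ ≤ q) = 0.95.
q = −ln(1 − 0.95) / 0.42 = 2.9957 / 0.42 = 7.133.

[0.000, 7.133]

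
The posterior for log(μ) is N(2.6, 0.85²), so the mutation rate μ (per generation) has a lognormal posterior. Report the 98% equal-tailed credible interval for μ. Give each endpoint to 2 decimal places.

On the log scale the 98% interval is 2.6 ± 2.326 × 0.85 = [0.6226, 4.5774].
Exponentiate: [e^0.6226, e^4.5774] = [1.86, 97.26].

[1.86, 97.26]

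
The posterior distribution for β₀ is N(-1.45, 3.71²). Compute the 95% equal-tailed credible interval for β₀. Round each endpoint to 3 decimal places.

[-8.721, 5.821]

The posterior is symmetric, so the 95% equal-tailed interval is β₀ = -1.45 ± z·3.71 with z = 1.960.
Half-width: 1.960 × 3.71 = 7.271.
-1.45 − 7.271 = -8.721; -1.45 + 7.271 = 5.821.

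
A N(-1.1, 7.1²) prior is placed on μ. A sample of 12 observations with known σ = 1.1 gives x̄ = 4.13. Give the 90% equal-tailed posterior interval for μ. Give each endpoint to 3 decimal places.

[3.598, 4.641]

Posterior precision = 1/7.1² + 12/1.1² = 0.0198 + 9.9174 = 9.9372, so posterior SD = 0.3172.
Posterior mean = (-1.1/7.1² + 12·4.13/1.1²) / 9.9372 = 4.1196.
Interval: 4.1196 ± 1.645 × 0.3172 → [3.598, 4.641].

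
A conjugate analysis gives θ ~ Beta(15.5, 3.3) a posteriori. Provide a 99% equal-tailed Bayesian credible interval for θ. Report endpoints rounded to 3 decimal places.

[0.554, 0.975]

Posterior: Beta(15.5, 3.3).
Equal-tailed 99% interval: the 0.005 and 0.995 quantiles of Beta(15.5, 3.3).
Posterior mean ≈ 0.824, SD ≈ 0.085; a Normal approximation gives roughly [0.604, 1.045].
Exact: F⁻¹(0.005) = 0.554; F⁻¹(0.995) = 0.975.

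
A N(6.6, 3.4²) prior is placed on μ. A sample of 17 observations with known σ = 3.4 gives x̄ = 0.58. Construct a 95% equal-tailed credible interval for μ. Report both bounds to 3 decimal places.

[-0.656, 2.485]

Posterior precision = 1/3.4² + 17/3.4² = 0.0865 + 1.4706 = 1.5571, so posterior SD = 0.8014.
Posterior mean = (6.6/3.4² + 17·0.58/3.4²) / 1.5571 = 0.9144.
Interval: 0.9144 ± 1.960 × 0.8014 → [-0.656, 2.485].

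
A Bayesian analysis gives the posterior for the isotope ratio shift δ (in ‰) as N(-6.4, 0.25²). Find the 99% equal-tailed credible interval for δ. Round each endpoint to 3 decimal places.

The posterior is symmetric, so the 99% equal-tailed interval is δ = -6.4 ± z·0.25 with z = 2.576.
Half-width: 2.576 × 0.25 = 0.644.
-6.4 − 0.644 = -7.044; -6.4 + 0.644 = -5.756.

[-7.044, -5.756]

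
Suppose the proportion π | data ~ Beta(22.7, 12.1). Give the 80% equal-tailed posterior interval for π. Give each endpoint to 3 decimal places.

Posterior: Beta(22.7, 12.1).
Equal-tailed 80% interval: the 0.1 and 0.9 quantiles of Beta(22.7, 12.1).
Posterior mean ≈ 0.652, SD ≈ 0.080; a Normal approximation gives roughly [0.550, 0.754].
Exact: F⁻¹(0.1) = 0.548; F⁻¹(0.9) = 0.753.

[0.548, 0.753]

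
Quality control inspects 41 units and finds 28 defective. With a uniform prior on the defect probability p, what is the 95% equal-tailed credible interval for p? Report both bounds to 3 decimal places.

[0.529, 0.804]

Posterior: Beta(1+28, 1+13) = Beta(29, 14).
Equal-tailed 95% interval: the 0.025 and 0.975 quantiles of Beta(29, 14).
Posterior mean ≈ 0.674, SD ≈ 0.071; a Normal approximation gives roughly [0.536, 0.813].
Exact: F⁻¹(0.025) = 0.529; F⁻¹(0.975) = 0.804.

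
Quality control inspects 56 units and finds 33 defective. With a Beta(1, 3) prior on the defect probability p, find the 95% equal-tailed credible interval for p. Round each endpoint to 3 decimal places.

[0.441, 0.688]

Posterior: Beta(1+33, 3+23) = Beta(34, 26).
Equal-tailed 95% interval: the 0.025 and 0.975 quantiles of Beta(34, 26).
Posterior mean ≈ 0.567, SD ≈ 0.063; a Normal approximation gives roughly [0.442, 0.691].
Exact: F⁻¹(0.025) = 0.441; F⁻¹(0.975) = 0.688.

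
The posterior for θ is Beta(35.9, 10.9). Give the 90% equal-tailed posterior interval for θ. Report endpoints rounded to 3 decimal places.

[0.660, 0.861]

Posterior: Beta(35.9, 10.9).
Equal-tailed 90% interval: the 0.05 and 0.95 quantiles of Beta(35.9, 10.9).
Posterior mean ≈ 0.767, SD ≈ 0.061; a Normal approximation gives roughly [0.667, 0.868].
Exact: F⁻¹(0.05) = 0.660; F⁻¹(0.95) = 0.861.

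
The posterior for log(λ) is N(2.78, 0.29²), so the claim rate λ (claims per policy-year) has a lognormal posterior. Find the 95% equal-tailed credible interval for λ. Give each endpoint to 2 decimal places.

On the log scale the 95% interval is 2.78 ± 1.960 × 0.29 = [2.2116, 3.3484].
Exponentiate: [e^2.2116, e^3.3484] = [9.13, 28.46].

[9.13, 28.46]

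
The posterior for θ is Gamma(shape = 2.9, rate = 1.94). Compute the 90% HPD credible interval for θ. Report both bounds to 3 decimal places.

[0.205, 2.747]

The posterior is unimodal and skewed, so the HPD interval has equal density at both endpoints and is the shortest 90% interval.
Solving f(0.205) = f(2.747) with F(2.747) − F(0.205) = 0.90 gives [0.205, 2.747].
For comparison, the equal-tailed interval is [0.395, 3.168]; the HPD is narrower and shifted toward the mode.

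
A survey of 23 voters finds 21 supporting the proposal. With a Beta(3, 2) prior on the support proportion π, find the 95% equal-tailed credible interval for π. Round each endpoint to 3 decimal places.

[0.708, 0.958]

Posterior: Beta(3+21, 2+2) = Beta(24, 4).
Equal-tailed 95% interval: the 0.025 and 0.975 quantiles of Beta(24, 4).
Posterior mean ≈ 0.857, SD ≈ 0.065; a Normal approximation gives roughly [0.730, 0.985].
Exact: F⁻¹(0.025) = 0.708; F⁻¹(0.975) = 0.958.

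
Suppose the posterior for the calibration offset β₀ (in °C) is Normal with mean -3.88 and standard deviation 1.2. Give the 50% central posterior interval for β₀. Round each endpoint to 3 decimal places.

The posterior is symmetric, so the 50% equal-tailed interval is β₀ = -3.88 ± z·1.2 with z = 0.674.
Half-width: 0.674 × 1.2 = 0.809.
-3.88 − 0.809 = -4.689; -3.88 + 0.809 = -3.071.

[-4.689, -3.071]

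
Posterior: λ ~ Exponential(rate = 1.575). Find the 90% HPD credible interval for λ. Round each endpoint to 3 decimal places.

[0.000, 1.462]

The exponential density is strictly decreasing on [0, ∞), so the HPD interval is anchored at 0: [0, q] with P(λ ≤ q) = 0.90.
q = −ln(1 − 0.90) / 1.575 = 2.3026 / 1.575 = 1.462.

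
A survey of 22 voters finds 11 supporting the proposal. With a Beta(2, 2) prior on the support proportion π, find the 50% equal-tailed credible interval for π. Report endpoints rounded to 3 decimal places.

Posterior: Beta(2+11, 2+11) = Beta(13, 13).
Equal-tailed 50% interval: the 0.25 and 0.75 quantiles of Beta(13, 13).
Posterior mean ≈ 0.500, SD ≈ 0.096; a Normal approximation gives roughly [0.435, 0.565].
Exact: F⁻¹(0.25) = 0.434; F⁻¹(0.75) = 0.566.

[0.434, 0.566]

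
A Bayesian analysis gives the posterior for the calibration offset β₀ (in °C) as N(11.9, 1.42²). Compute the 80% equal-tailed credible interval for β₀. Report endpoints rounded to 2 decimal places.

[10.08, 13.72]

The posterior is symmetric, so the 80% equal-tailed interval is β₀ = 11.9 ± z·1.42 with z = 1.282.
Half-width: 1.282 × 1.42 = 1.82.
11.9 − 1.82 = 10.08; 11.9 + 1.82 = 13.72.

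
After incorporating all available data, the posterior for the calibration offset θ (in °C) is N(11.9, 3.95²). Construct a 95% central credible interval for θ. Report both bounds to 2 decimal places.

The posterior is symmetric, so the 95% equal-tailed interval is θ = 11.9 ± z·3.95 with z = 1.960.
Half-width: 1.960 × 3.95 = 7.74.
11.9 − 7.74 = 4.16; 11.9 + 7.74 = 19.64.

[4.16, 19.64]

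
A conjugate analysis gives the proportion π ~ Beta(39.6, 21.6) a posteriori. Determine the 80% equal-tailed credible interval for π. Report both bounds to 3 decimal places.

Posterior: Beta(39.6, 21.6).
Equal-tailed 80% interval: the 0.1 and 0.9 quantiles of Beta(39.6, 21.6).
Posterior mean ≈ 0.647, SD ≈ 0.061; a Normal approximation gives roughly [0.569, 0.725].
Exact: F⁻¹(0.1) = 0.568; F⁻¹(0.9) = 0.724.

[0.568, 0.724]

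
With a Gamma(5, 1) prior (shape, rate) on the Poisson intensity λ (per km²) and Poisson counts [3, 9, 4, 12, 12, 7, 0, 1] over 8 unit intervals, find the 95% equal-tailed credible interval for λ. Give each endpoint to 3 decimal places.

[4.411, 7.577]

Posterior: Gamma(5+48, 1+8) = Gamma(53, 9) (shape, rate).
Equal-tailed 95% interval: Gamma(53, 9) quantiles at 0.025 and 0.975.
Posterior mean ≈ 5.889, SD ≈ 0.809; a Normal approximation gives roughly [4.303, 7.474].
Exact: lower = 4.411; upper = 7.577.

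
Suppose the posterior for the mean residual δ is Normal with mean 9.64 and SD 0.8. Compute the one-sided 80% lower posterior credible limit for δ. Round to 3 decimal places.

8.967

Need L with P(δ ≥ L) = 0.80: L = 9.64 − z_{0.2}·0.8.
z = 0.842; L = 9.64 − 0.842 × 0.8 = 8.967.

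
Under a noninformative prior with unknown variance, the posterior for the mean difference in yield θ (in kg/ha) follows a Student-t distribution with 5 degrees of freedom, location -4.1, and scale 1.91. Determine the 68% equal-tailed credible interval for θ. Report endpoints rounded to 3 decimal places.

[-6.208, -1.992]

The t_5 distribution is symmetric; the 68% interval is -4.1 ± t·1.91 with t_{0.84,5} = 1.104.
Half-width: 1.104 × 1.91 = 2.108.
-4.1 − 2.108 = -6.208; -4.1 + 2.108 = -1.992.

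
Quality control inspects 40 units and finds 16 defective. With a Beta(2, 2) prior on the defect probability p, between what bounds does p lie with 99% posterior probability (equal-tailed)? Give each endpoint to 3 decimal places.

Posterior: Beta(2+16, 2+24) = Beta(18, 26).
Equal-tailed 99% interval: the 0.005 and 0.995 quantiles of Beta(18, 26).
Posterior mean ≈ 0.409, SD ≈ 0.073; a Normal approximation gives roughly [0.220, 0.598].
Exact: F⁻¹(0.005) = 0.232; F⁻¹(0.995) = 0.602.

[0.232, 0.602]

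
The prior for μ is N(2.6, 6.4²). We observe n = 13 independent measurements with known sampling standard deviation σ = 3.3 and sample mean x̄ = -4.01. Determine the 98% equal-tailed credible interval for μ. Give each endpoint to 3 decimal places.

Posterior precision = 1/6.4² + 13/3.3² = 0.0244 + 1.1938 = 1.2182, so posterior SD = 0.9060.
Posterior mean = (2.6/6.4² + 13·-4.01/3.3²) / 1.2182 = -3.8775.
Interval: -3.8775 ± 2.326 × 0.9060 → [-5.985, -1.770].

[-5.985, -1.770]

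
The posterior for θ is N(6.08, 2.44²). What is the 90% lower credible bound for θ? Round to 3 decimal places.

2.953

Need L with P(θ ≥ L) = 0.90: L = 6.08 − z_{0.1}·2.44.
z = 1.282; L = 6.08 − 1.282 × 2.44 = 2.953.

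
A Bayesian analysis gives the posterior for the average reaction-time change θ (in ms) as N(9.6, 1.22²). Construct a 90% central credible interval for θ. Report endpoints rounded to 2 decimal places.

[7.59, 11.61]

The posterior is symmetric, so the 90% equal-tailed interval is θ = 9.6 ± z·1.22 with z = 1.645.
Half-width: 1.645 × 1.22 = 2.01.
9.6 − 2.01 = 7.59; 9.6 + 2.01 = 11.61.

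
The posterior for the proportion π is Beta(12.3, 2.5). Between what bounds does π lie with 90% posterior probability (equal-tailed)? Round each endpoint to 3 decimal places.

Posterior: Beta(12.3, 2.5).
Equal-tailed 90% interval: the 0.05 and 0.95 quantiles of Beta(12.3, 2.5).
Posterior mean ≈ 0.831, SD ≈ 0.094; a Normal approximation gives roughly [0.676, 0.986].
Exact: F⁻¹(0.05) = 0.653; F⁻¹(0.95) = 0.957.

[0.653, 0.957]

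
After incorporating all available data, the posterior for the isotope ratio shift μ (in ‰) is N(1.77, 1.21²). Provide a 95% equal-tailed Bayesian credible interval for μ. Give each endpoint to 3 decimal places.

The posterior is symmetric, so the 95% equal-tailed interval is μ = 1.77 ± z·1.21 with z = 1.960.
Half-width: 1.960 × 1.21 = 2.372.
1.77 − 2.372 = -0.602; 1.77 + 2.372 = 4.142.

[-0.602, 4.142]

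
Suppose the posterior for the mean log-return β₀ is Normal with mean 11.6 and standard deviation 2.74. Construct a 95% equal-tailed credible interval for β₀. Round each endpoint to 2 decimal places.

The posterior is symmetric, so the 95% equal-tailed interval is β₀ = 11.6 ± z·2.74 with z = 1.960.
Half-width: 1.960 × 2.74 = 5.37.
11.6 − 5.37 = 6.23; 11.6 + 5.37 = 16.97.

[6.23, 16.97]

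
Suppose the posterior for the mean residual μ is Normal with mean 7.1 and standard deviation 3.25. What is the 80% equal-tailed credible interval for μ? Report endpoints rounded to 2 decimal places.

The posterior is symmetric, so the 80% equal-tailed interval is μ = 7.1 ± z·3.25 with z = 1.282.
Half-width: 1.282 × 3.25 = 4.17.
7.1 − 4.17 = 2.93; 7.1 + 4.17 = 11.27.

[2.93, 11.27]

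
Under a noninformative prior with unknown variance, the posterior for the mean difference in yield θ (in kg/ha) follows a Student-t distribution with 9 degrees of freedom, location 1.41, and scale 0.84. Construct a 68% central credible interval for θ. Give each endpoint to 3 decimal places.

The t_9 distribution is symmetric; the 68% interval is 1.41 ± t·0.84 with t_{0.84,9} = 1.053.
Half-width: 1.053 × 0.84 = 0.884.
1.41 − 0.884 = 0.526; 1.41 + 0.884 = 2.294.

[0.526, 2.294]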